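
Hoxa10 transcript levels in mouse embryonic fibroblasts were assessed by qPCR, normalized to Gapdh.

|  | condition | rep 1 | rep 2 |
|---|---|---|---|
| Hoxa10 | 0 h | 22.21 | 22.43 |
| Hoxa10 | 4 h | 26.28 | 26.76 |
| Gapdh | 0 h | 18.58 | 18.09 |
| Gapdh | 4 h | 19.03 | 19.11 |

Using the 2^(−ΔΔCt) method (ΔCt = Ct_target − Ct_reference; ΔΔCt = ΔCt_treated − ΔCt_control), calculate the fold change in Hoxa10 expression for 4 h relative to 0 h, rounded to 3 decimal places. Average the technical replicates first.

0.091

Mean Ct: Hoxa10 0 h 22.320; Hoxa10 4 h 26.520; Gapdh 0 h 18.335; Gapdh 4 h 19.070
ΔCt(0 h) = 22.320 − 18.335 = 3.985
ΔCt(4 h) = 26.520 − 19.070 = 7.450
ΔΔCt = 7.450 − 3.985 = 3.465
Fold change = 2^(−3.465) = 0.0906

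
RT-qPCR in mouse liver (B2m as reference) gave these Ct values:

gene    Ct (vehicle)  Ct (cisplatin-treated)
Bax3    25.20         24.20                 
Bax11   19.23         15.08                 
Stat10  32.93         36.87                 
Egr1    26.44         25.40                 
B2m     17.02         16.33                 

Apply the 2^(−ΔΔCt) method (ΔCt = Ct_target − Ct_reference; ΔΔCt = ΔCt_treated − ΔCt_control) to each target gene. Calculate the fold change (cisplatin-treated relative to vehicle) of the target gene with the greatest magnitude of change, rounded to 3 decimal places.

0.040

Bax3: ΔΔCt = (24.20−16.33) − (25.20−17.02) = 7.87 − 8.18 = -0.31; fold change = 2^0.31 = 1.240
Bax11: ΔΔCt = (15.08−16.33) − (19.23−17.02) = -1.25 − 2.21 = -3.46; fold change = 2^3.46 = 11.004
Stat10: ΔΔCt = (36.87−16.33) − (32.93−17.02) = 20.54 − 15.91 = 4.63; fold change = 2^-4.63 = 0.040
Egr1: ΔΔCt = (25.40−16.33) − (26.44−17.02) = 9.07 − 9.42 = -0.35; fold change = 2^0.35 = 1.275
Stat10 has the largest |ΔΔCt| = 4.63.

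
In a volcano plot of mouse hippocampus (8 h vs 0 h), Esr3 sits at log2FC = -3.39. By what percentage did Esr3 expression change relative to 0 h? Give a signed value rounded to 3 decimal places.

-90.461%

Fold change = 2^(-3.39) = 0.0954
Percent change = (FC − 1) × 100% = (0.0954 − 1) × 100 = -90.461%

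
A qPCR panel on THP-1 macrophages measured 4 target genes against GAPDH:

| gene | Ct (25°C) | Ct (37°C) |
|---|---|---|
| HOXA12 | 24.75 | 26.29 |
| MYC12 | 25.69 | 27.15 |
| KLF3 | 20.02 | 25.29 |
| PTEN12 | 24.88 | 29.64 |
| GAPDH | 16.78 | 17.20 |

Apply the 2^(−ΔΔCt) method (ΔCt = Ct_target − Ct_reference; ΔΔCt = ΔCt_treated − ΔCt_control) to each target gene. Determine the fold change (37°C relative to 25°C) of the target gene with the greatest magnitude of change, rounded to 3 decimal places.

0.035

HOXA12: ΔΔCt = (26.29−17.20) − (24.75−16.78) = 9.09 − 7.97 = 1.12; fold change = 2^-1.12 = 0.460
MYC12: ΔΔCt = (27.15−17.20) − (25.69−16.78) = 9.95 − 8.91 = 1.04; fold change = 2^-1.04 = 0.486
KLF3: ΔΔCt = (25.29−17.20) − (20.02−16.78) = 8.09 − 3.24 = 4.85; fold change = 2^-4.85 = 0.035
PTEN12: ΔΔCt = (29.64−17.20) − (24.88−16.78) = 12.44 − 8.10 = 4.34; fold change = 2^-4.34 = 0.049
KLF3 has the largest |ΔΔCt| = 4.85.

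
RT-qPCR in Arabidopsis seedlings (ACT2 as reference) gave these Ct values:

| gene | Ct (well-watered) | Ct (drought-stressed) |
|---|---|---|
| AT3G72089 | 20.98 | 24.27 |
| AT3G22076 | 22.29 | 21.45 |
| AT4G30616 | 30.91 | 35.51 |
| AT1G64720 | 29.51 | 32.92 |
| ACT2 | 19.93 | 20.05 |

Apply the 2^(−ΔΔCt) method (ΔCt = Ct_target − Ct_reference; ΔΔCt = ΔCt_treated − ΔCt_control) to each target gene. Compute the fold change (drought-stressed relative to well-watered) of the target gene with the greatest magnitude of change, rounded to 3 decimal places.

0.045

AT3G72089: ΔΔCt = (24.27−20.05) − (20.98−19.93) = 4.22 − 1.05 = 3.17; fold change = 2^-3.17 = 0.111
AT3G22076: ΔΔCt = (21.45−20.05) − (22.29−19.93) = 1.40 − 2.36 = -0.96; fold change = 2^0.96 = 1.945
AT4G30616: ΔΔCt = (35.51−20.05) − (30.91−19.93) = 15.46 − 10.98 = 4.48; fold change = 2^-4.48 = 0.045
AT1G64720: ΔΔCt = (32.92−20.05) − (29.51−19.93) = 12.87 − 9.58 = 3.29; fold change = 2^-3.29 = 0.102
AT4G30616 has the largest |ΔΔCt| = 4.48.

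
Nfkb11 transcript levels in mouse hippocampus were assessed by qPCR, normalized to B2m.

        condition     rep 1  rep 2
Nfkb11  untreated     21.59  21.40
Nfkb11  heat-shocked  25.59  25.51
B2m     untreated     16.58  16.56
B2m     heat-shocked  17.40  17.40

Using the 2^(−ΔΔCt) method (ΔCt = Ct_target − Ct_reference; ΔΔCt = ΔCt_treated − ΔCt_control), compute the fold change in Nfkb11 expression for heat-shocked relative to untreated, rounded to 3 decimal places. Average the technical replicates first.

Mean Ct: Nfkb11 untreated 21.495; Nfkb11 heat-shocked 25.550; B2m untreated 16.570; B2m heat-shocked 17.400
ΔCt(untreated) = 21.495 − 16.570 = 4.925
ΔCt(heat-shocked) = 25.550 − 17.400 = 8.150
ΔΔCt = 8.150 − 4.925 = 3.225
Fold change = 2^(−3.225) = 0.1069

0.107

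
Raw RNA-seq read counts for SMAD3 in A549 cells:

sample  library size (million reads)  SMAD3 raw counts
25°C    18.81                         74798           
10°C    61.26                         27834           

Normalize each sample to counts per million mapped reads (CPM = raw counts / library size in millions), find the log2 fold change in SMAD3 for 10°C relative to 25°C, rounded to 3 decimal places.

CPM(25°C) = 74798 / 18.81 = 3976.5019
CPM(10°C) = 27834 / 61.26 = 454.3585
Fold change = 454.3585 / 3976.5019 = 0.11426
log2(0.11426) = -3.1296

-3.130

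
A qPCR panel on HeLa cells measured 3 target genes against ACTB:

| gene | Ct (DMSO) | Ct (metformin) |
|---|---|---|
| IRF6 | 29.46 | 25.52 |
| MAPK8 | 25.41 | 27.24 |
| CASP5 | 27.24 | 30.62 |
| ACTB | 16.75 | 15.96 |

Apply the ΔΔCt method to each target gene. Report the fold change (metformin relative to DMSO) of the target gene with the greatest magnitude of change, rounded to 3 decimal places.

IRF6: ΔΔCt = (25.52−15.96) − (29.46−16.75) = 9.56 − 12.71 = -3.15; fold change = 2^3.15 = 8.877
MAPK8: ΔΔCt = (27.24−15.96) − (25.41−16.75) = 11.28 − 8.66 = 2.62; fold change = 2^-2.62 = 0.163
CASP5: ΔΔCt = (30.62−15.96) − (27.24−16.75) = 14.66 − 10.49 = 4.17; fold change = 2^-4.17 = 0.056
CASP5 has the largest |ΔΔCt| = 4.17.

0.056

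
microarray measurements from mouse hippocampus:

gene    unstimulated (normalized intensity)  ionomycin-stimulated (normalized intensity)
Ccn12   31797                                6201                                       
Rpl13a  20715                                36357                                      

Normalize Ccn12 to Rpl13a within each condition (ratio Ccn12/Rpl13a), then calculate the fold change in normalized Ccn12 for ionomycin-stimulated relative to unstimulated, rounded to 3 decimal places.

Ccn12/Rpl13a (unstimulated) = 31797 / 20715 = 1.535
Ccn12/Rpl13a (ionomycin-stimulated) = 6201 / 36357 = 0.17056
Fold change = 0.17056 / 1.535 = 0.1111

0.111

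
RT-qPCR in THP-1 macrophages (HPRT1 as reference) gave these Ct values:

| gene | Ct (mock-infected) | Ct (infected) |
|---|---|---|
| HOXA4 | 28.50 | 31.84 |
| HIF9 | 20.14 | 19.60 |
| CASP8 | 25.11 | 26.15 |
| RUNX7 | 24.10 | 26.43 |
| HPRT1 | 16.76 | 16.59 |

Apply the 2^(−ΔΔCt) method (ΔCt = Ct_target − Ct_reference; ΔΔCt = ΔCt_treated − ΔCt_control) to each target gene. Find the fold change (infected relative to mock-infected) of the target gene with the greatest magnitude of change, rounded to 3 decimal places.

0.088

HOXA4: ΔΔCt = (31.84−16.59) − (28.50−16.76) = 15.25 − 11.74 = 3.51; fold change = 2^-3.51 = 0.088
HIF9: ΔΔCt = (19.60−16.59) − (20.14−16.76) = 3.01 − 3.38 = -0.37; fold change = 2^0.37 = 1.292
CASP8: ΔΔCt = (26.15−16.59) − (25.11−16.76) = 9.56 − 8.35 = 1.21; fold change = 2^-1.21 = 0.432
RUNX7: ΔΔCt = (26.43−16.59) − (24.10−16.76) = 9.84 − 7.34 = 2.50; fold change = 2^-2.50 = 0.177
HOXA4 has the largest |ΔΔCt| = 3.51.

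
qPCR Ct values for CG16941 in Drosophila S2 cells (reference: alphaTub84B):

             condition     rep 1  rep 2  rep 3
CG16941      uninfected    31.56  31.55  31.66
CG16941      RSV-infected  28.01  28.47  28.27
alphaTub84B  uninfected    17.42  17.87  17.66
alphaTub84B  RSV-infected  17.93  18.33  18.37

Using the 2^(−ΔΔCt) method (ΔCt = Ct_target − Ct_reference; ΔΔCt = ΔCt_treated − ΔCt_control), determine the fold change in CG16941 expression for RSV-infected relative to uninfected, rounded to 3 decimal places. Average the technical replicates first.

Mean Ct: CG16941 uninfected 31.590; CG16941 RSV-infected 28.250; alphaTub84B uninfected 17.650; alphaTub84B RSV-infected 18.210
ΔCt(uninfected) = 31.590 − 17.650 = 13.940
ΔCt(RSV-infected) = 28.250 − 18.210 = 10.040
ΔΔCt = 10.040 − 13.940 = -3.900
Fold change = 2^(−(-3.900)) = 2^3.900 = 14.9285

14.929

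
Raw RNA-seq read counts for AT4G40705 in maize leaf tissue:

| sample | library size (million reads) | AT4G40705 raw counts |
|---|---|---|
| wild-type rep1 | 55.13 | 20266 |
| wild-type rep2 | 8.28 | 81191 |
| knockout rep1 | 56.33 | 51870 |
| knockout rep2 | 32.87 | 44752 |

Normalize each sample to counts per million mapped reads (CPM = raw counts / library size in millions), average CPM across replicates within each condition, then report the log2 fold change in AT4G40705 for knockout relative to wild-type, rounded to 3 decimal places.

-2.156

CPM(wild-type rep1) = 20266 / 55.13 = 367.6038
CPM(wild-type rep2) = 81191 / 8.28 = 9805.6763
CPM(knockout rep1) = 51870 / 56.33 = 920.8237
CPM(knockout rep2) = 44752 / 32.87 = 1361.4846
mean CPM(wild-type) = 5086.6401; mean CPM(knockout) = 1141.1542
Fold change = 1141.1542 / 5086.6401 = 0.22434
log2(0.22434) = -2.1562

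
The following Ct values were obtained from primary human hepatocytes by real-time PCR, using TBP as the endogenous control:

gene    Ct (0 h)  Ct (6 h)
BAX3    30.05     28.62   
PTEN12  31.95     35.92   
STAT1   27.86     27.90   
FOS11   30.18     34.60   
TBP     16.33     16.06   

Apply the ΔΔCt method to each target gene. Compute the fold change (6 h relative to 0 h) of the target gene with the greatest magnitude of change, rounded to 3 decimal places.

0.039

BAX3: ΔΔCt = (28.62−16.06) − (30.05−16.33) = 12.56 − 13.72 = -1.16; fold change = 2^1.16 = 2.235
PTEN12: ΔΔCt = (35.92−16.06) − (31.95−16.33) = 19.86 − 15.62 = 4.24; fold change = 2^-4.24 = 0.053
STAT1: ΔΔCt = (27.90−16.06) − (27.86−16.33) = 11.84 − 11.53 = 0.31; fold change = 2^-0.31 = 0.807
FOS11: ΔΔCt = (34.60−16.06) − (30.18−16.33) = 18.54 − 13.85 = 4.69; fold change = 2^-4.69 = 0.039
FOS11 has the largest |ΔΔCt| = 4.69.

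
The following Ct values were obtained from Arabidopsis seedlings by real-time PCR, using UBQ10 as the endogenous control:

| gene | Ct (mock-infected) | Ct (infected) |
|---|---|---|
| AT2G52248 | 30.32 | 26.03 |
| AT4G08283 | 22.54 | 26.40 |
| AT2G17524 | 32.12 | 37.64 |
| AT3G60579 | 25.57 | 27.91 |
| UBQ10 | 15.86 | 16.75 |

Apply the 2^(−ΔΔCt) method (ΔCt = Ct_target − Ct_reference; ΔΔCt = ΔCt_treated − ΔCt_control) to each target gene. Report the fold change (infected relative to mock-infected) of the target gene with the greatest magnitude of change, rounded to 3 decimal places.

36.252

AT2G52248: ΔΔCt = (26.03−16.75) − (30.32−15.86) = 9.28 − 14.46 = -5.18; fold change = 2^5.18 = 36.252
AT4G08283: ΔΔCt = (26.40−16.75) − (22.54−15.86) = 9.65 − 6.68 = 2.97; fold change = 2^-2.97 = 0.128
AT2G17524: ΔΔCt = (37.64−16.75) − (32.12−15.86) = 20.89 − 16.26 = 4.63; fold change = 2^-4.63 = 0.040
AT3G60579: ΔΔCt = (27.91−16.75) − (25.57−15.86) = 11.16 − 9.71 = 1.45; fold change = 2^-1.45 = 0.366
AT2G52248 has the largest |ΔΔCt| = 5.18.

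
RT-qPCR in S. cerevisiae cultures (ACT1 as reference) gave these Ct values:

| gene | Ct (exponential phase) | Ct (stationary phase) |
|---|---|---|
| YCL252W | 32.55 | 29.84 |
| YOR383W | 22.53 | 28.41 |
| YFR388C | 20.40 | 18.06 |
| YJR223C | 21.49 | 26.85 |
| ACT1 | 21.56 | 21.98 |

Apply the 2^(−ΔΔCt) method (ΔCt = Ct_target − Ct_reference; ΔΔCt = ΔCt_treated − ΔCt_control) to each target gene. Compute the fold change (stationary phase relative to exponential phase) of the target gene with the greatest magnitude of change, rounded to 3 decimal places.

YCL252W: ΔΔCt = (29.84−21.98) − (32.55−21.56) = 7.86 − 10.99 = -3.13; fold change = 2^3.13 = 8.754
YOR383W: ΔΔCt = (28.41−21.98) − (22.53−21.56) = 6.43 − 0.97 = 5.46; fold change = 2^-5.46 = 0.023
YFR388C: ΔΔCt = (18.06−21.98) − (20.40−21.56) = -3.92 − (-1.16) = -2.76; fold change = 2^2.76 = 6.774
YJR223C: ΔΔCt = (26.85−21.98) − (21.49−21.56) = 4.87 − (-0.07) = 4.94; fold change = 2^-4.94 = 0.033
YOR383W has the largest |ΔΔCt| = 5.46.

0.023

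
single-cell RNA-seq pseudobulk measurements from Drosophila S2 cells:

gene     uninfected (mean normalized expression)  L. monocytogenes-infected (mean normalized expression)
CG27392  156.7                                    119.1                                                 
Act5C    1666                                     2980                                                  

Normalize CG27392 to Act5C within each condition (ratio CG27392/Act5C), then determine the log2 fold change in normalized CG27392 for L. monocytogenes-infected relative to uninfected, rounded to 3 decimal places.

-1.235

CG27392/Act5C (uninfected) = 156.7 / 1666 = 0.094058
CG27392/Act5C (L. monocytogenes-infected) = 119.1 / 2980 = 0.039966
Fold change = 0.039966 / 0.094058 = 0.4249
log2(0.4249) = -1.2348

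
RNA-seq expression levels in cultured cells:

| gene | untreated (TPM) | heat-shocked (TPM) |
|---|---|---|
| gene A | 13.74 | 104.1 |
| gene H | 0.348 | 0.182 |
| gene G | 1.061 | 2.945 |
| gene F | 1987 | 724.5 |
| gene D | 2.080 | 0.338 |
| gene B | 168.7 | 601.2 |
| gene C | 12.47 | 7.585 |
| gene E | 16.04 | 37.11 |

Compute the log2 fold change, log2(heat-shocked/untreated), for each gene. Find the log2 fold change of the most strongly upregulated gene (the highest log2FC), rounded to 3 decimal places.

2.922

log2(104.1/13.74) = 2.922  (gene A)
log2(0.182/0.348) = -0.935  (gene H)
log2(2.945/1.061) = 1.473  (gene G)
log2(724.5/1987) = -1.456  (gene F)
log2(0.338/2.080) = -2.621  (gene D)
log2(601.2/168.7) = 1.833  (gene B)
log2(7.585/12.47) = -0.717  (gene C)
log2(37.11/16.04) = 1.210  (gene E)
gene A is most strongly upregulated.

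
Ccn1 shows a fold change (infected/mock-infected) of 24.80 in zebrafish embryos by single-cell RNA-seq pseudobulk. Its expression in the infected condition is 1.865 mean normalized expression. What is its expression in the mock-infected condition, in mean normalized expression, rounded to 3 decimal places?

mock-infected expression = 1.865 / 24.80 = 0.075

0.075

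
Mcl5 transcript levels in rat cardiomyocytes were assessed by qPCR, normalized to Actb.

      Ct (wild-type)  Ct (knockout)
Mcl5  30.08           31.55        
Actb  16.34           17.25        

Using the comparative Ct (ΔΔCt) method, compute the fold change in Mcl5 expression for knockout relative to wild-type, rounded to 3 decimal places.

ΔCt(wild-type) = 30.080 − 16.340 = 13.740
ΔCt(knockout) = 31.550 − 17.250 = 14.300
ΔΔCt = 14.300 − 13.740 = 0.560
Fold change = 2^(−0.560) = 0.6783

0.678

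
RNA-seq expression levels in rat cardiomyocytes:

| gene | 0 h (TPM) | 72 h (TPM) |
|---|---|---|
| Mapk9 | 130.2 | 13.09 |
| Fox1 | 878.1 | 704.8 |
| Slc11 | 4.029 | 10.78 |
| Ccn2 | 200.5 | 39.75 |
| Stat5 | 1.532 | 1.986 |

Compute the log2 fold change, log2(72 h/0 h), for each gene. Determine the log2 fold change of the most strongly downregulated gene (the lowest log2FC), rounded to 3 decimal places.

-3.314

log2(13.09/130.2) = -3.314  (Mapk9)
log2(704.8/878.1) = -0.317  (Fox1)
log2(10.78/4.029) = 1.420  (Slc11)
log2(39.75/200.5) = -2.335  (Ccn2)
log2(1.986/1.532) = 0.374  (Stat5)
Mapk9 is most strongly downregulated.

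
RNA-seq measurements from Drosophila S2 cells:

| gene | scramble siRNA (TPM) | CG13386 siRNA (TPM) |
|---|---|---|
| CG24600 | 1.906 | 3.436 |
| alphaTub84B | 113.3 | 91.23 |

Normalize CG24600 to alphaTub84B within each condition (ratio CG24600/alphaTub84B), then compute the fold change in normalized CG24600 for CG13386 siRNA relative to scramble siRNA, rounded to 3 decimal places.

CG24600/alphaTub84B (scramble siRNA) = 1.906 / 113.3 = 0.016823
CG24600/alphaTub84B (CG13386 siRNA) = 3.436 / 91.23 = 0.037663
Fold change = 0.037663 / 0.016823 = 2.2388

2.239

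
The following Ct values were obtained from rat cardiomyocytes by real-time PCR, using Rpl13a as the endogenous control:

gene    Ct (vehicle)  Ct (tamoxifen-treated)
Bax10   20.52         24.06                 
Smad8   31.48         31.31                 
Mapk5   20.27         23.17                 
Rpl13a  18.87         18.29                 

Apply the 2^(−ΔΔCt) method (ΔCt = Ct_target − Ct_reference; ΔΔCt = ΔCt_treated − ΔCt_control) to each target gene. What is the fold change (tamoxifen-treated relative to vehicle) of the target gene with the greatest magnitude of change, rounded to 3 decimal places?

Bax10: ΔΔCt = (24.06−18.29) − (20.52−18.87) = 5.77 − 1.65 = 4.12; fold change = 2^-4.12 = 0.058
Smad8: ΔΔCt = (31.31−18.29) − (31.48−18.87) = 13.02 − 12.61 = 0.41; fold change = 2^-0.41 = 0.753
Mapk5: ΔΔCt = (23.17−18.29) − (20.27−18.87) = 4.88 − 1.40 = 3.48; fold change = 2^-3.48 = 0.090
Bax10 has the largest |ΔΔCt| = 4.12.

0.058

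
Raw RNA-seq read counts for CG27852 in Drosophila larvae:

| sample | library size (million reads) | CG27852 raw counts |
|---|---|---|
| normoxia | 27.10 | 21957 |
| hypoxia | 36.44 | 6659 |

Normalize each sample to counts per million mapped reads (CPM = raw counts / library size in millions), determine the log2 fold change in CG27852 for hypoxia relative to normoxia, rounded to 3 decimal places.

CPM(normoxia) = 21957 / 27.10 = 810.2214
CPM(hypoxia) = 6659 / 36.44 = 182.7387
Fold change = 182.7387 / 810.2214 = 0.22554
log2(0.22554) = -2.1485

-2.149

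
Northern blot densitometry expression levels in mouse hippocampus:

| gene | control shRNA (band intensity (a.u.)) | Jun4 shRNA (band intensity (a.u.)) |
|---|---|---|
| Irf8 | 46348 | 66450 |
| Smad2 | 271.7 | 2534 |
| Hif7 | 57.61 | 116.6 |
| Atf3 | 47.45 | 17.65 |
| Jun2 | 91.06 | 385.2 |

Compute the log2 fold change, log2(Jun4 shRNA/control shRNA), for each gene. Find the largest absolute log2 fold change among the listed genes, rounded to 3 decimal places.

3.221

log2(66450/46348) = 0.520  (Irf8)
log2(2534/271.7) = 3.221  (Smad2)
log2(116.6/57.61) = 1.017  (Hif7)
log2(17.65/47.45) = -1.427  (Atf3)
log2(385.2/91.06) = 2.081  (Jun2)
The largest magnitude belongs to Smad2.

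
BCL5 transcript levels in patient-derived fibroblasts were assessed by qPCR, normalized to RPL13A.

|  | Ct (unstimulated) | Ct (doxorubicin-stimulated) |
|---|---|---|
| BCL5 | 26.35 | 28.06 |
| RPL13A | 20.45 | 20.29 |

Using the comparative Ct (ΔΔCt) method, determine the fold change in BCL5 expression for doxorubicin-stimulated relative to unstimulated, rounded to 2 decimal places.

0.27

ΔCt(unstimulated) = 26.350 − 20.450 = 5.900
ΔCt(doxorubicin-stimulated) = 28.060 − 20.290 = 7.770
ΔΔCt = 7.770 − 5.900 = 1.870
Fold change = 2^(−1.870) = 0.274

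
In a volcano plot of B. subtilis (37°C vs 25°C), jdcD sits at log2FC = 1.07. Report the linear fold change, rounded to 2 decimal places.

2.10

Fold change = 2^(1.07) = 2.099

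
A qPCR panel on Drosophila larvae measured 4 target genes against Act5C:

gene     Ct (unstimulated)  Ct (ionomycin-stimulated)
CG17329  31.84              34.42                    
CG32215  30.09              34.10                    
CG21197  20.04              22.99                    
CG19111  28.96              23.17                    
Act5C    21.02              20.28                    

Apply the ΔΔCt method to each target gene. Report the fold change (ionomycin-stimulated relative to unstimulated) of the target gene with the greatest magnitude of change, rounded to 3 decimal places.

33.128

CG17329: ΔΔCt = (34.42−20.28) − (31.84−21.02) = 14.14 − 10.82 = 3.32; fold change = 2^-3.32 = 0.100
CG32215: ΔΔCt = (34.10−20.28) − (30.09−21.02) = 13.82 − 9.07 = 4.75; fold change = 2^-4.75 = 0.037
CG21197: ΔΔCt = (22.99−20.28) − (20.04−21.02) = 2.71 − (-0.98) = 3.69; fold change = 2^-3.69 = 0.077
CG19111: ΔΔCt = (23.17−20.28) − (28.96−21.02) = 2.89 − 7.94 = -5.05; fold change = 2^5.05 = 33.128
CG19111 has the largest |ΔΔCt| = 5.05.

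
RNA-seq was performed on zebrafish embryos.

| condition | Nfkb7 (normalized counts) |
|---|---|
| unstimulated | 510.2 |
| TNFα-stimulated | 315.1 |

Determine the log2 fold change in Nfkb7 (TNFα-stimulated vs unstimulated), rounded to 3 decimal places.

-0.695

Fold change = 315.1 / 510.2 = 0.6176
log2(0.6176) = -0.6953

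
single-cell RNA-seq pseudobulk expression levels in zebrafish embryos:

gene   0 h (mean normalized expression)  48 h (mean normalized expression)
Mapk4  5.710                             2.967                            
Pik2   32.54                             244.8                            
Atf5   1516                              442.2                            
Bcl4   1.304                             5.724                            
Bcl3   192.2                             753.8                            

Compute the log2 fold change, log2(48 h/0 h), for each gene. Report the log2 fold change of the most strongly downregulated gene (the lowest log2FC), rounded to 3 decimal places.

log2(2.967/5.710) = -0.944  (Mapk4)
log2(244.8/32.54) = 2.911  (Pik2)
log2(442.2/1516) = -1.777  (Atf5)
log2(5.724/1.304) = 2.134  (Bcl4)
log2(753.8/192.2) = 1.972  (Bcl3)
Atf5 is most strongly downregulated.

-1.777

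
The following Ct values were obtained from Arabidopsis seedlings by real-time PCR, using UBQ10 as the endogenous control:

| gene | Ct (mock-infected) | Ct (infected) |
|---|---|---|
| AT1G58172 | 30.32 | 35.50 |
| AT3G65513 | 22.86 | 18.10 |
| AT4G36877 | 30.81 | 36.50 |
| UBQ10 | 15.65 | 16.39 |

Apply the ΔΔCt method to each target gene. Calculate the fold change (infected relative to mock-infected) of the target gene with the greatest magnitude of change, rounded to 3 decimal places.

AT1G58172: ΔΔCt = (35.50−16.39) − (30.32−15.65) = 19.11 − 14.67 = 4.44; fold change = 2^-4.44 = 0.046
AT3G65513: ΔΔCt = (18.10−16.39) − (22.86−15.65) = 1.71 − 7.21 = -5.50; fold change = 2^5.50 = 45.255
AT4G36877: ΔΔCt = (36.50−16.39) − (30.81−15.65) = 20.11 − 15.16 = 4.95; fold change = 2^-4.95 = 0.032
AT3G65513 has the largest |ΔΔCt| = 5.50.

45.255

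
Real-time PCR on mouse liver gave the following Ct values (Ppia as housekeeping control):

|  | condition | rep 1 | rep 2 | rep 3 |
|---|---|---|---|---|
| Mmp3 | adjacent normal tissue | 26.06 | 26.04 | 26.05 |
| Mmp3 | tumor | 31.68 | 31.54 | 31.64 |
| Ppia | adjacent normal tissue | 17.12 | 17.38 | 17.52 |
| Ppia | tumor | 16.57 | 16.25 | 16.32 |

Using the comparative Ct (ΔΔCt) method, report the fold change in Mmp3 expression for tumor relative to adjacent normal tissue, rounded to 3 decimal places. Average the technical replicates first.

0.011

Mean Ct: Mmp3 adjacent normal tissue 26.050; Mmp3 tumor 31.620; Ppia adjacent normal tissue 17.340; Ppia tumor 16.380
ΔCt(adjacent normal tissue) = 26.050 − 17.340 = 8.710
ΔCt(tumor) = 31.620 − 16.380 = 15.240
ΔΔCt = 15.240 − 8.710 = 6.530
Fold change = 2^(−6.530) = 0.0108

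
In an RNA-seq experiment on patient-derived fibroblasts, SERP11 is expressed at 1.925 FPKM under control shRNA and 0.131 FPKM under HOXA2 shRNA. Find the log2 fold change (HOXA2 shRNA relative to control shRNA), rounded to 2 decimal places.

Fold change = 0.131 / 1.925 = 0.0681
log2(0.0681) = -3.877

-3.88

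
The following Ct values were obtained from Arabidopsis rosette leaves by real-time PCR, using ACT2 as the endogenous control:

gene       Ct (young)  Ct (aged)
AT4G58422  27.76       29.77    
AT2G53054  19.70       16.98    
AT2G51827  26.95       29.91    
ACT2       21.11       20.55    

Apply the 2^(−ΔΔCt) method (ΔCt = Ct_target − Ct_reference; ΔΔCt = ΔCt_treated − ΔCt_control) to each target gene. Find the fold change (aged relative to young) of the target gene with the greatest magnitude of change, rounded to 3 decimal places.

AT4G58422: ΔΔCt = (29.77−20.55) − (27.76−21.11) = 9.22 − 6.65 = 2.57; fold change = 2^-2.57 = 0.168
AT2G53054: ΔΔCt = (16.98−20.55) − (19.70−21.11) = -3.57 − (-1.41) = -2.16; fold change = 2^2.16 = 4.469
AT2G51827: ΔΔCt = (29.91−20.55) − (26.95−21.11) = 9.36 − 5.84 = 3.52; fold change = 2^-3.52 = 0.087
AT2G51827 has the largest |ΔΔCt| = 3.52.

0.087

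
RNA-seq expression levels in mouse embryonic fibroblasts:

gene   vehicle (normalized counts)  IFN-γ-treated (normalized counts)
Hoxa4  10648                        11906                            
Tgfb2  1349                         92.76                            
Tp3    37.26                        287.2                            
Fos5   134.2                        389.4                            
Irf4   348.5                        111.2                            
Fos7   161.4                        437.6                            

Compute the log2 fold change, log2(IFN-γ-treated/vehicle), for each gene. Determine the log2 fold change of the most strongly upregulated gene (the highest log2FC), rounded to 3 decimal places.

log2(11906/10648) = 0.161  (Hoxa4)
log2(92.76/1349) = -3.862  (Tgfb2)
log2(287.2/37.26) = 2.946  (Tp3)
log2(389.4/134.2) = 1.537  (Fos5)
log2(111.2/348.5) = -1.648  (Irf4)
log2(437.6/161.4) = 1.439  (Fos7)
Tp3 is most strongly upregulated.

2.946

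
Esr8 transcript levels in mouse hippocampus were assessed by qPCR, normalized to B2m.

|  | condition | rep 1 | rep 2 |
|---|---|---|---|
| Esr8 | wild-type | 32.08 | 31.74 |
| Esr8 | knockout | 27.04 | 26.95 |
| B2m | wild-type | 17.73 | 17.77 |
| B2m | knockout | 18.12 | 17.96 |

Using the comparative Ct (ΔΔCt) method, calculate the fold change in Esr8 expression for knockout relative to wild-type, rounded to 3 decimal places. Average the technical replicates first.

36.886

Mean Ct: Esr8 wild-type 31.910; Esr8 knockout 26.995; B2m wild-type 17.750; B2m knockout 18.040
ΔCt(wild-type) = 31.910 − 17.750 = 14.160
ΔCt(knockout) = 26.995 − 18.040 = 8.955
ΔΔCt = 8.955 − 14.160 = -5.205
Fold change = 2^(−(-5.205)) = 2^5.205 = 36.8860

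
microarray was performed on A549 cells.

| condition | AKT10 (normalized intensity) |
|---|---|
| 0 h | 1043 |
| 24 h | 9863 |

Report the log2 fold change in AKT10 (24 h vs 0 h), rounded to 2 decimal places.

Fold change = 9863 / 1043 = 9.4564
log2(9.4564) = 3.241

3.24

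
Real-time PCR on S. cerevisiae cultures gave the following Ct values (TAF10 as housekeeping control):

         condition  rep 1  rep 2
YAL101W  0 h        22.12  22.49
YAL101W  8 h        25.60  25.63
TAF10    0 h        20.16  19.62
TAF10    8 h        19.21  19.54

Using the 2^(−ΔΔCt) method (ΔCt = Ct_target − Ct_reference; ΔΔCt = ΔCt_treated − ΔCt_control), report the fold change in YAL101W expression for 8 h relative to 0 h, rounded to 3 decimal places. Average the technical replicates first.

0.071

Mean Ct: YAL101W 0 h 22.305; YAL101W 8 h 25.615; TAF10 0 h 19.890; TAF10 8 h 19.375
ΔCt(0 h) = 22.305 − 19.890 = 2.415
ΔCt(8 h) = 25.615 − 19.375 = 6.240
ΔΔCt = 6.240 − 2.415 = 3.825
Fold change = 2^(−3.825) = 0.0706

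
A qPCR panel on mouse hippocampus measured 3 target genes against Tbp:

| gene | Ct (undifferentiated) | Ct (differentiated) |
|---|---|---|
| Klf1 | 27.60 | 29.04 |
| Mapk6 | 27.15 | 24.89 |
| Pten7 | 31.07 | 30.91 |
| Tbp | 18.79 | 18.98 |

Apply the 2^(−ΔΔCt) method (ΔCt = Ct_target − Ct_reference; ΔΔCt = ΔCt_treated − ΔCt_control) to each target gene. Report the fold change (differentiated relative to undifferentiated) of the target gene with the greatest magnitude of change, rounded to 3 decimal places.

5.464

Klf1: ΔΔCt = (29.04−18.98) − (27.60−18.79) = 10.06 − 8.81 = 1.25; fold change = 2^-1.25 = 0.420
Mapk6: ΔΔCt = (24.89−18.98) − (27.15−18.79) = 5.91 − 8.36 = -2.45; fold change = 2^2.45 = 5.464
Pten7: ΔΔCt = (30.91−18.98) − (31.07−18.79) = 11.93 − 12.28 = -0.35; fold change = 2^0.35 = 1.275
Mapk6 has the largest |ΔΔCt| = 2.45.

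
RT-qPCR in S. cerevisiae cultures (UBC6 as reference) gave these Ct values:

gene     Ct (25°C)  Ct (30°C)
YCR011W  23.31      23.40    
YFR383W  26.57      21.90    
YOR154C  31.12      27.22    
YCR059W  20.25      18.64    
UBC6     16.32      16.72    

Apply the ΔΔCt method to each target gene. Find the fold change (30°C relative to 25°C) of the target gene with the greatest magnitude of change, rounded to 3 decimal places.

33.591

YCR011W: ΔΔCt = (23.40−16.72) − (23.31−16.32) = 6.68 − 6.99 = -0.31; fold change = 2^0.31 = 1.240
YFR383W: ΔΔCt = (21.90−16.72) − (26.57−16.32) = 5.18 − 10.25 = -5.07; fold change = 2^5.07 = 33.591
YOR154C: ΔΔCt = (27.22−16.72) − (31.12−16.32) = 10.50 − 14.80 = -4.30; fold change = 2^4.30 = 19.698
YCR059W: ΔΔCt = (18.64−16.72) − (20.25−16.32) = 1.92 − 3.93 = -2.01; fold change = 2^2.01 = 4.028
YFR383W has the largest |ΔΔCt| = 5.07.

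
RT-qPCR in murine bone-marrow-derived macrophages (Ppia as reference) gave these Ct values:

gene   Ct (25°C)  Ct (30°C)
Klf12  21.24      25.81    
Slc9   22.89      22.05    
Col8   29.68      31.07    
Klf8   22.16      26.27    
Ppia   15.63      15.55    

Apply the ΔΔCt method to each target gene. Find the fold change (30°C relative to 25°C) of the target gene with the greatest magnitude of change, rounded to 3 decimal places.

0.040

Klf12: ΔΔCt = (25.81−15.55) − (21.24−15.63) = 10.26 − 5.61 = 4.65; fold change = 2^-4.65 = 0.040
Slc9: ΔΔCt = (22.05−15.55) − (22.89−15.63) = 6.50 − 7.26 = -0.76; fold change = 2^0.76 = 1.693
Col8: ΔΔCt = (31.07−15.55) − (29.68−15.63) = 15.52 − 14.05 = 1.47; fold change = 2^-1.47 = 0.361
Klf8: ΔΔCt = (26.27−15.55) − (22.16−15.63) = 10.72 − 6.53 = 4.19; fold change = 2^-4.19 = 0.055
Klf12 has the largest |ΔΔCt| = 4.65.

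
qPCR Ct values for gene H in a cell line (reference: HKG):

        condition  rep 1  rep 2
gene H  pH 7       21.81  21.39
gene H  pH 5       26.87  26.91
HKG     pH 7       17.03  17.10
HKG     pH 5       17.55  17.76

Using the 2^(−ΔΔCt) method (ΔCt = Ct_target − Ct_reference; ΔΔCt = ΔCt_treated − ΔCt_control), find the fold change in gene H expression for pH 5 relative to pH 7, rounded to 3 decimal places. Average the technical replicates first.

0.038

Mean Ct: gene H pH 7 21.600; gene H pH 5 26.890; HKG pH 7 17.065; HKG pH 5 17.655
ΔCt(pH 7) = 21.600 − 17.065 = 4.535
ΔCt(pH 5) = 26.890 − 17.655 = 9.235
ΔΔCt = 9.235 − 4.535 = 4.700
Fold change = 2^(−4.700) = 0.0385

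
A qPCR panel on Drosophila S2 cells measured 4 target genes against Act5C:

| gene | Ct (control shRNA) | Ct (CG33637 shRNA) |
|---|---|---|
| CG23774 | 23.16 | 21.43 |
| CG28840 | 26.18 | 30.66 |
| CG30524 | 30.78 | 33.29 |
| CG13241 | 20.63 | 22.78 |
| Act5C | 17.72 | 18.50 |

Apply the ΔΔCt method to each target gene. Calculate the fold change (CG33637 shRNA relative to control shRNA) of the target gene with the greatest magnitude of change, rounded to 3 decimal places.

0.077

CG23774: ΔΔCt = (21.43−18.50) − (23.16−17.72) = 2.93 − 5.44 = -2.51; fold change = 2^2.51 = 5.696
CG28840: ΔΔCt = (30.66−18.50) − (26.18−17.72) = 12.16 − 8.46 = 3.70; fold change = 2^-3.70 = 0.077
CG30524: ΔΔCt = (33.29−18.50) − (30.78−17.72) = 14.79 − 13.06 = 1.73; fold change = 2^-1.73 = 0.301
CG13241: ΔΔCt = (22.78−18.50) − (20.63−17.72) = 4.28 − 2.91 = 1.37; fold change = 2^-1.37 = 0.387
CG28840 has the largest |ΔΔCt| = 3.70.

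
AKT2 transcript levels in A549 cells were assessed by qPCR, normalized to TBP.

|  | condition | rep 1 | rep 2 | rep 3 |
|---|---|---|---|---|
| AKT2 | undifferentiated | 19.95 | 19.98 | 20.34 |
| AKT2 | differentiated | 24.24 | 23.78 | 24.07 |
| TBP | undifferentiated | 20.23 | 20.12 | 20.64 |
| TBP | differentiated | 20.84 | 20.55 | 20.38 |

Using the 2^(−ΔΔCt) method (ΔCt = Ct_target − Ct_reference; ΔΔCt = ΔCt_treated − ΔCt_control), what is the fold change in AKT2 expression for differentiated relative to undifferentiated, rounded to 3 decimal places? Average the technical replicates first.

Mean Ct: AKT2 undifferentiated 20.090; AKT2 differentiated 24.030; TBP undifferentiated 20.330; TBP differentiated 20.590
ΔCt(undifferentiated) = 20.090 − 20.330 = -0.240
ΔCt(differentiated) = 24.030 − 20.590 = 3.440
ΔΔCt = 3.440 − (-0.240) = 3.680
Fold change = 2^(−3.680) = 0.0780

0.078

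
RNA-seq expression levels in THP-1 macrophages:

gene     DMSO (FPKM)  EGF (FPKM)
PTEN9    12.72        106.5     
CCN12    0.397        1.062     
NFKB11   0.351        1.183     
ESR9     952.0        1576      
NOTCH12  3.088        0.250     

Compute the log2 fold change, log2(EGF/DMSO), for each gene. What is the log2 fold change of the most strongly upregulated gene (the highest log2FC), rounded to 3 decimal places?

3.066

log2(106.5/12.72) = 3.066  (PTEN9)
log2(1.062/0.397) = 1.420  (CCN12)
log2(1.183/0.351) = 1.753  (NFKB11)
log2(1576/952.0) = 0.727  (ESR9)
log2(0.250/3.088) = -3.627  (NOTCH12)
PTEN9 is most strongly upregulated.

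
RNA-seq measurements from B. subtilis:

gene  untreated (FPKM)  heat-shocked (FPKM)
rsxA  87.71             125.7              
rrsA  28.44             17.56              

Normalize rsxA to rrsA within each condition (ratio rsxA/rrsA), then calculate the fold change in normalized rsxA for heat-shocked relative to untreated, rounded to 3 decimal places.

2.321

rsxA/rrsA (untreated) = 87.71 / 28.44 = 3.084
rsxA/rrsA (heat-shocked) = 125.7 / 17.56 = 7.1583
Fold change = 7.1583 / 3.084 = 2.3211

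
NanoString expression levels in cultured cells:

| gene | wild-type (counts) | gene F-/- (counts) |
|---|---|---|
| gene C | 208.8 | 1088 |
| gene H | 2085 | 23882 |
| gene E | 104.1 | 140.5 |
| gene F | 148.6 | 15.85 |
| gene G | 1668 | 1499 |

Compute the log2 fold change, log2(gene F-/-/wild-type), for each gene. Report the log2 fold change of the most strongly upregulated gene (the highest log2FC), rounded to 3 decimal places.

log2(1088/208.8) = 2.381  (gene C)
log2(23882/2085) = 3.518  (gene H)
log2(140.5/104.1) = 0.433  (gene E)
log2(15.85/148.6) = -3.229  (gene F)
log2(1499/1668) = -0.154  (gene G)
gene H is most strongly upregulated.

3.518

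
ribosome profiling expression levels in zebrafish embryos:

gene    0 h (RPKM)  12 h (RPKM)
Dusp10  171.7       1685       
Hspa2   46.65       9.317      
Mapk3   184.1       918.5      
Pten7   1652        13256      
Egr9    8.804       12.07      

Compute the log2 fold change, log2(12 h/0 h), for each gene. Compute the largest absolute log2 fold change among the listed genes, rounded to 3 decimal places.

3.295

log2(1685/171.7) = 3.295  (Dusp10)
log2(9.317/46.65) = -2.324  (Hspa2)
log2(918.5/184.1) = 2.319  (Mapk3)
log2(13256/1652) = 3.004  (Pten7)
log2(12.07/8.804) = 0.455  (Egr9)
The largest magnitude belongs to Dusp10.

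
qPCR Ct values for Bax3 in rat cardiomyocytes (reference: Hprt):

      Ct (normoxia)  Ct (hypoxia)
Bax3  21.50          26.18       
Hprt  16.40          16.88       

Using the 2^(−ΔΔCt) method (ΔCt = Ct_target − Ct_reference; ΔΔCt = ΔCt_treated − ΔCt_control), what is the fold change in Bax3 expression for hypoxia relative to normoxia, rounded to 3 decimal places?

ΔCt(normoxia) = 21.500 − 16.400 = 5.100
ΔCt(hypoxia) = 26.180 − 16.880 = 9.300
ΔΔCt = 9.300 − 5.100 = 4.200
Fold change = 2^(−4.200) = 0.0544

0.054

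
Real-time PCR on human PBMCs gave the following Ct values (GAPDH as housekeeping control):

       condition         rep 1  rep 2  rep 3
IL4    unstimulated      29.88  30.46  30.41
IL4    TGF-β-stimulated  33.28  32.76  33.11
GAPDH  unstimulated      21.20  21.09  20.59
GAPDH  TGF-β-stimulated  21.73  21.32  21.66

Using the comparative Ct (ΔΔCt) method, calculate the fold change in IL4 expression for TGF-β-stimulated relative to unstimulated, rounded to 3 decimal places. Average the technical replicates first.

0.219

Mean Ct: IL4 unstimulated 30.250; IL4 TGF-β-stimulated 33.050; GAPDH unstimulated 20.960; GAPDH TGF-β-stimulated 21.570
ΔCt(unstimulated) = 30.250 − 20.960 = 9.290
ΔCt(TGF-β-stimulated) = 33.050 − 21.570 = 11.480
ΔΔCt = 11.480 − 9.290 = 2.190
Fold change = 2^(−2.190) = 0.2192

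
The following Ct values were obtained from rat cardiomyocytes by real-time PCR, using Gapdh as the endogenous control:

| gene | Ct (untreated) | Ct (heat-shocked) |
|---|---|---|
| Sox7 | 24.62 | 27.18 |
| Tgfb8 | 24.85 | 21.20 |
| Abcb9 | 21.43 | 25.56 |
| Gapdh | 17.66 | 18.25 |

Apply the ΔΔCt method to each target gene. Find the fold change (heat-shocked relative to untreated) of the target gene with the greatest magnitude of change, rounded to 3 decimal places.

18.896

Sox7: ΔΔCt = (27.18−18.25) − (24.62−17.66) = 8.93 − 6.96 = 1.97; fold change = 2^-1.97 = 0.255
Tgfb8: ΔΔCt = (21.20−18.25) − (24.85−17.66) = 2.95 − 7.19 = -4.24; fold change = 2^4.24 = 18.896
Abcb9: ΔΔCt = (25.56−18.25) − (21.43−17.66) = 7.31 − 3.77 = 3.54; fold change = 2^-3.54 = 0.086
Tgfb8 has the largest |ΔΔCt| = 4.24.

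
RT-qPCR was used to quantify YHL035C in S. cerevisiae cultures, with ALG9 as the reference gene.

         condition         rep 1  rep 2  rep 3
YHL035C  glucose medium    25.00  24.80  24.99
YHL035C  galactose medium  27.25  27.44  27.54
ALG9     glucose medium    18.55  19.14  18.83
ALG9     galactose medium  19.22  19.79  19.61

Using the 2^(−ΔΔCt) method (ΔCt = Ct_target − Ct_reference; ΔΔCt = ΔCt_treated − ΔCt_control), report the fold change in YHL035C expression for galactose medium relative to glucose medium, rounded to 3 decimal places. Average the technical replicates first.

Mean Ct: YHL035C glucose medium 24.930; YHL035C galactose medium 27.410; ALG9 glucose medium 18.840; ALG9 galactose medium 19.540
ΔCt(glucose medium) = 24.930 − 18.840 = 6.090
ΔCt(galactose medium) = 27.410 − 19.540 = 7.870
ΔΔCt = 7.870 − 6.090 = 1.780
Fold change = 2^(−1.780) = 0.2912

0.291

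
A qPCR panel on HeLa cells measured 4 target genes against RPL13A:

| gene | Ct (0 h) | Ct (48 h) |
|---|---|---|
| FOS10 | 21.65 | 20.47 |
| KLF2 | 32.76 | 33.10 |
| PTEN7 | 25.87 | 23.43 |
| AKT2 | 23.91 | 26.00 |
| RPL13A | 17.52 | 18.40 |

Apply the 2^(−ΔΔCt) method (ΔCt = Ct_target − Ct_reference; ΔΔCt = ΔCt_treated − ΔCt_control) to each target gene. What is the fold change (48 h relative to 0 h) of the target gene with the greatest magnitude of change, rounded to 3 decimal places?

FOS10: ΔΔCt = (20.47−18.40) − (21.65−17.52) = 2.07 − 4.13 = -2.06; fold change = 2^2.06 = 4.170
KLF2: ΔΔCt = (33.10−18.40) − (32.76−17.52) = 14.70 − 15.24 = -0.54; fold change = 2^0.54 = 1.454
PTEN7: ΔΔCt = (23.43−18.40) − (25.87−17.52) = 5.03 − 8.35 = -3.32; fold change = 2^3.32 = 9.987
AKT2: ΔΔCt = (26.00−18.40) − (23.91−17.52) = 7.60 − 6.39 = 1.21; fold change = 2^-1.21 = 0.432
PTEN7 has the largest |ΔΔCt| = 3.32.

9.987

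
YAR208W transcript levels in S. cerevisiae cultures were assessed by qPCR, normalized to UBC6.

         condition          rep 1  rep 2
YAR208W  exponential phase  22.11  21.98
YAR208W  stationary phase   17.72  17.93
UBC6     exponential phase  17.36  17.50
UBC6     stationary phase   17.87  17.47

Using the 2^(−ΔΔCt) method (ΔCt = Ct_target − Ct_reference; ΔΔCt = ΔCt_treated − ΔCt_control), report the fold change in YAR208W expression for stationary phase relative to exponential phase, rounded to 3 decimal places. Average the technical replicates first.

Mean Ct: YAR208W exponential phase 22.045; YAR208W stationary phase 17.825; UBC6 exponential phase 17.430; UBC6 stationary phase 17.670
ΔCt(exponential phase) = 22.045 − 17.430 = 4.615
ΔCt(stationary phase) = 17.825 − 17.670 = 0.155
ΔΔCt = 0.155 − 4.615 = -4.460
Fold change = 2^(−(-4.460)) = 2^4.460 = 22.0087

22.009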